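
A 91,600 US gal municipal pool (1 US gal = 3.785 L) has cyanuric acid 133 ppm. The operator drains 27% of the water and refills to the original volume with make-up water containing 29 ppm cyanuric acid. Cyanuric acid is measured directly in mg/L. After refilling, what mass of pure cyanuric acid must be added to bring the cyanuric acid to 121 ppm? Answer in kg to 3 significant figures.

5.58 kg

Volume: 91,600 US gal × 3.785 L/gal = 346,706 L.
After draining 27% and refilling: 133 × 0.73 + 29 × 0.27 = 104.92 ppm.
Deficit to target: 121 − 104.92 = 16.08 mg/L.
Mass: 16.08 mg/L × 346,706 L = 5575 g cyanuric acid.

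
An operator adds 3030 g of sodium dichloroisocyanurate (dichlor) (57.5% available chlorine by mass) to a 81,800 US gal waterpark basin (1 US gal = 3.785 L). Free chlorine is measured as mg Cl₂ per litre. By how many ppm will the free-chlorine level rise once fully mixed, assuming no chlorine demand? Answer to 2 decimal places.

Volume: 81,800 US gal × 3.785 L/gal = 309,613 L.
Available chlorine delivered: 3030 g × 0.575 = 1742 g as Cl₂.
Concentration rise: 1742 g / 309,613 L = 5.627 mg/L = 5.63 ppm.

5.63 ppm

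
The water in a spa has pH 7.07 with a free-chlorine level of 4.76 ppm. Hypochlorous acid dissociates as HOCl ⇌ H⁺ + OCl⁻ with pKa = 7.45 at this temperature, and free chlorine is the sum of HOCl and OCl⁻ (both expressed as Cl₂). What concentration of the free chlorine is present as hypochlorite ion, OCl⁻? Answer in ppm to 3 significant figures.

[OCl⁻]/[HOCl] = 10^(pH − pKa) = 10^(7.07 − 7.45) = 10^-0.38 = 0.4169.
Fraction as HOCl = 1 / (1 + 0.4169) = 0.7058.
OCl⁻ = (1 − 0.7058) × 4.76 ppm = 1.4 ppm.

1.40 ppm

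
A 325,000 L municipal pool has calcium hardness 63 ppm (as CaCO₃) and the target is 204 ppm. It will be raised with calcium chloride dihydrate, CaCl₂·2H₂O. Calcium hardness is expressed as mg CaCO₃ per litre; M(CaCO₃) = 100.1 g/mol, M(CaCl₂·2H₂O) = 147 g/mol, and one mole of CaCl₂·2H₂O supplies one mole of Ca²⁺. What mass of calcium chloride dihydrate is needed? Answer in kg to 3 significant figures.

67.3 kg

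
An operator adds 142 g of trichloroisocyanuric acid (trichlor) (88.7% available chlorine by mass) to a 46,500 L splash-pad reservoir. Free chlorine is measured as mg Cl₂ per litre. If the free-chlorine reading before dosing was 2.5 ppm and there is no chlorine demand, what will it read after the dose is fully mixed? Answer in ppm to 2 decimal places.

5.21 ppm

Available chlorine delivered: 142 g × 0.887 = 126 g as Cl₂.
Concentration rise: 126 g / 46,500 L = 2.709 mg/L = 2.71 ppm.
Final FC: 2.5 + 2.71 = 5.21 ppm.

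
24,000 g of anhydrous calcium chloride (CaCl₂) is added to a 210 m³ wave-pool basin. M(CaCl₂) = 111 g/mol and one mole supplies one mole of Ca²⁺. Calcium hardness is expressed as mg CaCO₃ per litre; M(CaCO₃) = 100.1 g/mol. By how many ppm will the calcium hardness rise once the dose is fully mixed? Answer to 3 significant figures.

Volume: 210 m³ = 210,000 L.
Moles of Ca²⁺: 24,000 g ÷ 111 g/mol = 216.2 mol.
As CaCO₃: 216.2 mol × 100.1 g/mol = 21,640 g.
Rise: 21,640 g / 210,000 L × 1000 = 103.1 mg/L.

103 ppm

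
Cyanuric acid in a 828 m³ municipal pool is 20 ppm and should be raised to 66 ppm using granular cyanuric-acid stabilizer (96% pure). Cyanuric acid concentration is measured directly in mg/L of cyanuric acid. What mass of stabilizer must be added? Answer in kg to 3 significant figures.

39.7 kg

Volume: 828 m³ = 828,000 L.
CYA to add: (66 − 20) = 46 mg/L × 828,000 L = 38,090 g cyanuric acid.
At 96% purity: 38,090 / 0.96 = 39,680 g product.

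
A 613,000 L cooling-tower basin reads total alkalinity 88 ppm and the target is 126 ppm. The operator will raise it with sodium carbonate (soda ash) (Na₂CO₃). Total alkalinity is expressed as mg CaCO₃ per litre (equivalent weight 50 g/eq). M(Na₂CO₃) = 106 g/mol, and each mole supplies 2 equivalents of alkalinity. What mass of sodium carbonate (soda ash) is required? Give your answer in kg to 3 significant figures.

24.7 kg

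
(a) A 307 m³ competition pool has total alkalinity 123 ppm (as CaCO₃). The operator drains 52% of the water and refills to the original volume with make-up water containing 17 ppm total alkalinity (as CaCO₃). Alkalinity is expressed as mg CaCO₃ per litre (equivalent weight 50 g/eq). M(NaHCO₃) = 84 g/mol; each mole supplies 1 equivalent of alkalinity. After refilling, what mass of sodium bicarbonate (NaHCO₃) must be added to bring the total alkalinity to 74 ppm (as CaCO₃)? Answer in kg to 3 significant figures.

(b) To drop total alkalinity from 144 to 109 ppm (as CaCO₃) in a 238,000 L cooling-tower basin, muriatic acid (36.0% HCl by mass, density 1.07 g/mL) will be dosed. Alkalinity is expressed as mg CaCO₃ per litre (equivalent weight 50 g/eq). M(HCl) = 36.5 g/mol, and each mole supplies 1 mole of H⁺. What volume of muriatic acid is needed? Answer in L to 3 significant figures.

(a) Volume: 307 m³ = 307,000 L.
(a) After draining 52% and refilling: 123 × 0.48 + 17 × 0.52 = 67.88 ppm.
(a) Deficit to target: 74 − 67.88 = 6.12 mg/L.
(a) As CaCO₃: 6.12 mg/L × 307,000 L = 1879 g; ÷ 50 g/eq ÷ 1 = 37.58 mol NaHCO₃.
(a) Mass: 37.58 × 84 = 3156 g.

(b) Alkalinity to neutralize: (144 − 109) = 35 mg/L as CaCO₃ × 238,000 L = 8330 g as CaCO₃.
(b) Equivalents of H⁺ required: 8330 ÷ 50 g/eq = 166.6 eq = 166.6 mol HCl.
(b) Mass of HCl: 166.6 × 36.5 = 6081 g.
(b) Mass of 36.0% solution: 6081 / 0.36 = 16,890 g.
(b) Volume: 16,890 g ÷ 1.07 g/mL = 15,790 mL.

(a) 3.16 kg; (b) 15.8 L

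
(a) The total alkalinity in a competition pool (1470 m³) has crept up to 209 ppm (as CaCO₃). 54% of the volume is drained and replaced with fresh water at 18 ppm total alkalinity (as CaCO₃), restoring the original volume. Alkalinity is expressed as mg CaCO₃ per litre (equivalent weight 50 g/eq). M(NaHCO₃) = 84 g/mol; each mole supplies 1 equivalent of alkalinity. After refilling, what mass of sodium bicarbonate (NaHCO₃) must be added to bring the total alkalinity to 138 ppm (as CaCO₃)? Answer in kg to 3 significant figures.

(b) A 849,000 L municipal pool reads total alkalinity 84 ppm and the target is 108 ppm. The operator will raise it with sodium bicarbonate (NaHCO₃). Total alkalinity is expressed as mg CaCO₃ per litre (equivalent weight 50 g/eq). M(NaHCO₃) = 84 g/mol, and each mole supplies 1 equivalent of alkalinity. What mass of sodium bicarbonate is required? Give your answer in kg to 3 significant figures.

(a) 79.4 kg; (b) 34.2 kg

(a) Volume: 1470 m³ = 1,470,000 L.
(a) After draining 54% and refilling: 209 × 0.46 + 18 × 0.54 = 105.86 ppm.
(a) Deficit to target: 138 − 105.86 = 32.14 mg/L.
(a) As CaCO₃: 32.14 mg/L × 1,470,000 L = 47,250 g; ÷ 50 g/eq ÷ 1 = 944.9 mol NaHCO₃.
(a) Mass: 944.9 × 84 = 79,370 g.

(b) Alkalinity to add: (108 − 84) = 24 mg/L as CaCO₃ × 849,000 L = 20,380 g as CaCO₃.
(b) Equivalents: 20,380 g ÷ 50 g/eq = 407.5 eq.
(b) NaHCO₃ supplies 1 eq per mole → 407.5 mol.
(b) Mass: 407.5 mol × 84 g/mol = 34,230 g.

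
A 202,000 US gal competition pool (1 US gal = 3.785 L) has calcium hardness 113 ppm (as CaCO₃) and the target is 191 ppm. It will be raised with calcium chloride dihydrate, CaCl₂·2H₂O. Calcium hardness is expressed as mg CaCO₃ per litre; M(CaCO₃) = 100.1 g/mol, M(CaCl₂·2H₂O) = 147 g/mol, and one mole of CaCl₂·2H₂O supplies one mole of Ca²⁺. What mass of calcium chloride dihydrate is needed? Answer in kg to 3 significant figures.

Volume: 202,000 US gal × 3.785 L/gal = 764,570 L.
Hardness to add: (191 − 113) = 78 mg/L as CaCO₃ × 764,570 L = 59,640 g as CaCO₃.
Moles of Ca²⁺ (1 mol Ca²⁺ ≡ 1 mol CaCO₃): 59,640 / 100.1 g/mol = 595.8 mol.
Mass of CaCl₂·2H₂O: 595.8 × 147 = 87,580 g.

87.6 kg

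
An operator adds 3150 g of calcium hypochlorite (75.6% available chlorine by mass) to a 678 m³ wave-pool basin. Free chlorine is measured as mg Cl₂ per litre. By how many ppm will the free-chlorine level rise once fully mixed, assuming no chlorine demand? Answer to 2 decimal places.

3.51 ppm

Volume: 678 m³ = 678,000 L.
Available chlorine delivered: 3150 g × 0.756 = 2381 g as Cl₂.
Concentration rise: 2381 g / 678,000 L = 3.512 mg/L = 3.51 ppm.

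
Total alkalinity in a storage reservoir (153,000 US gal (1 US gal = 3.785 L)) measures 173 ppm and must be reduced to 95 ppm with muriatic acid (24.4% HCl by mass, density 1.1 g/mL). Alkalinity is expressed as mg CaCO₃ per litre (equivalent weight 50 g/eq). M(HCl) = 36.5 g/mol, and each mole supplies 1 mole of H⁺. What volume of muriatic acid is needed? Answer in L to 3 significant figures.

123 L

Volume: 153,000 US gal × 3.785 L/gal = 579,105 L.
Alkalinity to neutralize: (173 − 95) = 78 mg/L as CaCO₃ × 579,105 L = 45,170 g as CaCO₃.
Equivalents of H⁺ required: 45,170 ÷ 50 g/eq = 903.4 eq = 903.4 mol HCl.
Mass of HCl: 903.4 × 36.5 = 32,970 g.
Mass of 24.4% solution: 32,970 / 0.244 = 135,100 g.
Volume: 135,100 g ÷ 1.1 g/mL = 122,900 mL.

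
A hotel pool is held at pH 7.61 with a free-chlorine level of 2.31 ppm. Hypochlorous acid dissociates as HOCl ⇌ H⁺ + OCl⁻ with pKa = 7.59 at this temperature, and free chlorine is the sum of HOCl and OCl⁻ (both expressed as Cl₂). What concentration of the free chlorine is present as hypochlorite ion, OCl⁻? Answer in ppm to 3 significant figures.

[OCl⁻]/[HOCl] = 10^(pH − pKa) = 10^(7.61 − 7.59) = 10^0.02 = 1.047.
Fraction as HOCl = 1 / (1 + 1.047) = 0.4885.
OCl⁻ = (1 − 0.4885) × 2.31 ppm = 1.182 ppm.

1.18 ppm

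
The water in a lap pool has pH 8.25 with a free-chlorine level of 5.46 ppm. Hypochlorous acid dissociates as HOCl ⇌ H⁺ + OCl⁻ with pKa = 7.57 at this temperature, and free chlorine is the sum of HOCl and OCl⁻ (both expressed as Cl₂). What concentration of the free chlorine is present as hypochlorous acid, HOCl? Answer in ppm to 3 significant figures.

0.944 ppm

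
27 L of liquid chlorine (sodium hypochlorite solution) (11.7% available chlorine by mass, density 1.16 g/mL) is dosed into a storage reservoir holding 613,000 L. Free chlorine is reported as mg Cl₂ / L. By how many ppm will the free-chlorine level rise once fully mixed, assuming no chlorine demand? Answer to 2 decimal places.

Mass of solution: 27 L × 1000 mL/L × 1.16 g/mL = 31,320 g.
Available chlorine delivered: 31,320 g × 0.117 = 3664 g as Cl₂.
Concentration rise: 3664 g / 613,000 L = 5.978 mg/L = 5.98 ppm.

5.98 ppm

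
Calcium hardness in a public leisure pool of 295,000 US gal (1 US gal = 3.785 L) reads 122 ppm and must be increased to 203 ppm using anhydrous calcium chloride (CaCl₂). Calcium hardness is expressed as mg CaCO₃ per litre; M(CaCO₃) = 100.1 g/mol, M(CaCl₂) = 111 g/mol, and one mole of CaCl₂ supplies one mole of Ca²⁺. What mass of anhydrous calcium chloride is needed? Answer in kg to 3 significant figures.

Volume: 295,000 US gal × 3.785 L/gal = 1,116,575 L.
Hardness to add: (203 − 122) = 81 mg/L as CaCO₃ × 1,116,575 L = 90,440 g as CaCO₃.
Moles of Ca²⁺ (1 mol Ca²⁺ ≡ 1 mol CaCO₃): 90,440 / 100.1 g/mol = 903.5 mol.
Mass of CaCl₂: 903.5 × 111 = 100,300 g.

100 kg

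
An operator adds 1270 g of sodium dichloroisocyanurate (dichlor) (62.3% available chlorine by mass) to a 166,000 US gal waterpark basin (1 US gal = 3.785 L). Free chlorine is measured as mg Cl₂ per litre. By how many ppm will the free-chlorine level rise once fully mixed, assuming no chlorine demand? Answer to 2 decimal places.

Volume: 166,000 US gal × 3.785 L/gal = 628,310 L.
Available chlorine delivered: 1270 g × 0.623 = 791.2 g as Cl₂.
Concentration rise: 791.2 g / 628,310 L = 1.259 mg/L = 1.26 ppm.

1.26 ppm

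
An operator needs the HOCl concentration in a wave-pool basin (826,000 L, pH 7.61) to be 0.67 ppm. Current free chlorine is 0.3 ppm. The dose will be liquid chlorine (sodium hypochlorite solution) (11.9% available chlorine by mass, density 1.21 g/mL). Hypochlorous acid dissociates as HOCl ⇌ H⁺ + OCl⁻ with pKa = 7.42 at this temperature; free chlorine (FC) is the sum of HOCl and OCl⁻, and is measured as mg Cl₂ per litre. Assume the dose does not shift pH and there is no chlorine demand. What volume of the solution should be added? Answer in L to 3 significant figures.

[OCl⁻]/[HOCl] = 10^(pH − pKa) = 10^(7.61 − 7.42) = 1.549; fraction as HOCl = 1/(1 + 1.549) = 0.3923.
Free chlorine required for 0.67 ppm HOCl: 0.67 / 0.3923 = 1.708 ppm.
FC to add: 1.708 − 0.3 = 1.408 mg/L as Cl₂.
Cl₂ equivalent: 1.408 mg/L × 826,000 L = 1163 g.
Product at 11.9% available Cl: 1163 / 0.119 = 9771 g.
Volume: 9771 g ÷ 1.21 g/mL = 8075 mL.

8.08 L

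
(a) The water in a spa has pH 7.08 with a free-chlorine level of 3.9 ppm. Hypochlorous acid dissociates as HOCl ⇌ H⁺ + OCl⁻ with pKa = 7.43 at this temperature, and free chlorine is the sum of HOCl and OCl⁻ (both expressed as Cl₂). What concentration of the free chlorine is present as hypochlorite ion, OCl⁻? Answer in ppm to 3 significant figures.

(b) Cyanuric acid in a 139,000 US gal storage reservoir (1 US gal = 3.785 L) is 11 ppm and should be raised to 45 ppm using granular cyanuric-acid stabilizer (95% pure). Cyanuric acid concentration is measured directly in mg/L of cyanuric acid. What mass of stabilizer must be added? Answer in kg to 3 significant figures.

(a) 1.20 ppm; (b) 18.8 kg

(a) [OCl⁻]/[HOCl] = 10^(pH − pKa) = 10^(7.08 − 7.43) = 10^-0.35 = 0.4467.
(a) Fraction as HOCl = 1 / (1 + 0.4467) = 0.6912.
(a) OCl⁻ = (1 − 0.6912) × 3.9 ppm = 1.204 ppm.

(b) Volume: 139,000 US gal × 3.785 L/gal = 526,115 L.
(b) CYA to add: (45 − 11) = 34 mg/L × 526,115 L = 17,890 g cyanuric acid.
(b) At 95% purity: 17,890 / 0.95 = 18,830 g product.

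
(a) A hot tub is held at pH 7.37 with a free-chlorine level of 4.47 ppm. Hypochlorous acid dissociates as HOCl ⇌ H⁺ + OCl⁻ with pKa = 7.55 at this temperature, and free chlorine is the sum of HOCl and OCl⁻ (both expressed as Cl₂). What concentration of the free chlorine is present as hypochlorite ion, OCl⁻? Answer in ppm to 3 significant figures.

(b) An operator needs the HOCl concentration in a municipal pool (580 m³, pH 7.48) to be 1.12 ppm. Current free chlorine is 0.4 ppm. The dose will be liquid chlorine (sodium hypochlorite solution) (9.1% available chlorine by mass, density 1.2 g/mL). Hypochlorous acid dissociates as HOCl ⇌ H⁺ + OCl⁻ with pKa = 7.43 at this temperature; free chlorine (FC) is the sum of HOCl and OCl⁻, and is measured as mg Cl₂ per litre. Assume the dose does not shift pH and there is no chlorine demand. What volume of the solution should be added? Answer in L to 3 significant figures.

(a) 1.78 ppm; (b) 10.5 L

(a) [OCl⁻]/[HOCl] = 10^(pH − pKa) = 10^(7.37 − 7.55) = 10^-0.18 = 0.6607.
(a) Fraction as HOCl = 1 / (1 + 0.6607) = 0.6022.
(a) OCl⁻ = (1 − 0.6022) × 4.47 ppm = 1.778 ppm.

(b) Volume: 580 m³ = 580,000 L.
(b) [OCl⁻]/[HOCl] = 10^(pH − pKa) = 10^(7.48 − 7.43) = 1.122; fraction as HOCl = 1/(1 + 1.122) = 0.4712.
(b) Free chlorine required for 1.12 ppm HOCl: 1.12 / 0.4712 = 2.377 ppm.
(b) FC to add: 2.377 − 0.4 = 1.977 mg/L as Cl₂.
(b) Cl₂ equivalent: 1.977 mg/L × 580,000 L = 1146 g.
(b) Product at 9.1% available Cl: 1146 / 0.091 = 12,600 g.
(b) Volume: 12,600 g ÷ 1.2 g/mL = 10,500 mL.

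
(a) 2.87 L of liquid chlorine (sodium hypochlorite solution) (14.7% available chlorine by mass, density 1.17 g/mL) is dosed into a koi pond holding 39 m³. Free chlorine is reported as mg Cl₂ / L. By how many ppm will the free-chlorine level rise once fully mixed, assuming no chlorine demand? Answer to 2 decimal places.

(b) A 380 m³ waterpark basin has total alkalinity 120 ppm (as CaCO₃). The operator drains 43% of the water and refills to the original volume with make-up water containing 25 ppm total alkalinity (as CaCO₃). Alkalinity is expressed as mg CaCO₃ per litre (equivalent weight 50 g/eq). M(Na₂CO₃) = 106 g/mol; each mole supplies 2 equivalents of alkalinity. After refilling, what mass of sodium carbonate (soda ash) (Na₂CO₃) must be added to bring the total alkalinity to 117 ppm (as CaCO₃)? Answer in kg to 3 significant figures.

(a) Volume: 39 m³ = 39,000 L.
(a) Mass of solution: 2.87 L × 1000 mL/L × 1.17 g/mL = 3358 g.
(a) Available chlorine delivered: 3358 g × 0.147 = 493.6 g as Cl₂.
(a) Concentration rise: 493.6 g / 39,000 L = 12.66 mg/L = 12.66 ppm.

(b) Volume: 380 m³ = 380,000 L.
(b) After draining 43% and refilling: 120 × 0.57 + 25 × 0.43 = 79.15 ppm.
(b) Deficit to target: 117 − 79.15 = 37.85 mg/L.
(b) As CaCO₃: 37.85 mg/L × 380,000 L = 14,380 g; ÷ 50 g/eq ÷ 2 = 143.8 mol Na₂CO₃.
(b) Mass: 143.8 × 106 = 15,250 g.

(a) 12.66 ppm; (b) 15.2 kg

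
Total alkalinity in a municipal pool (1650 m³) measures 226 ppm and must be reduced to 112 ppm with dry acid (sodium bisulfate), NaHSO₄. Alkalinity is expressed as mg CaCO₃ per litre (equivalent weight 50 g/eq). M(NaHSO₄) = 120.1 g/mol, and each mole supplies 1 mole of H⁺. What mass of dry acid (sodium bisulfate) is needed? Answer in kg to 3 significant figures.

452 kg

Volume: 1650 m³ = 1,650,000 L.
Alkalinity to neutralize: (226 − 112) = 114 mg/L as CaCO₃ × 1,650,000 L = 188,100 g as CaCO₃.
Equivalents of H⁺ required: 188,100 ÷ 50 g/eq = 3762 eq = 3762 mol NaHSO₄.
Mass of NaHSO₄: 3762 × 120.1 = 451,800 g.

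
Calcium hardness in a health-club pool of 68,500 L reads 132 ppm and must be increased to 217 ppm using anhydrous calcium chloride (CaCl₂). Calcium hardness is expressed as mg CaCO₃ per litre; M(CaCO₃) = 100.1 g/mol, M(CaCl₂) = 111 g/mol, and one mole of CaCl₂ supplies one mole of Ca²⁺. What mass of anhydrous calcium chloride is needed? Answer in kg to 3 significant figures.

Hardness to add: (217 − 132) = 85 mg/L as CaCO₃ × 68,500 L = 5822 g as CaCO₃.
Moles of Ca²⁺ (1 mol Ca²⁺ ≡ 1 mol CaCO₃): 5822 / 100.1 g/mol = 58.17 mol.
Mass of CaCl₂: 58.17 × 111 = 6457 g.

6.46 kg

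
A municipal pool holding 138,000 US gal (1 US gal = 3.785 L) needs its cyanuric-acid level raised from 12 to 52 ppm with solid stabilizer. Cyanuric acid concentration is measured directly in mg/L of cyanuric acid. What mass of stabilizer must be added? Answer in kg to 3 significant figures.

20.9 kg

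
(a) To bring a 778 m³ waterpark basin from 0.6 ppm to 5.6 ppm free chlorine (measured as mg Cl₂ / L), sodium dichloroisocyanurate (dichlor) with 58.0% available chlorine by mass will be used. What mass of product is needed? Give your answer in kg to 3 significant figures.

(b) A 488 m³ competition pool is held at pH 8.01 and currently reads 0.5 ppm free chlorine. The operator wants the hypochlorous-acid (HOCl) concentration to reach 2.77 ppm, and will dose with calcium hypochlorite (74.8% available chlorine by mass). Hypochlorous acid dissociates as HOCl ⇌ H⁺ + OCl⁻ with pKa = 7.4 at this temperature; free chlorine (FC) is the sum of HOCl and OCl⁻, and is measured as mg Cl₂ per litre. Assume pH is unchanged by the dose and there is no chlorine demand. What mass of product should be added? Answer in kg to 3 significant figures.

(a) 6.71 kg; (b) 8.84 kg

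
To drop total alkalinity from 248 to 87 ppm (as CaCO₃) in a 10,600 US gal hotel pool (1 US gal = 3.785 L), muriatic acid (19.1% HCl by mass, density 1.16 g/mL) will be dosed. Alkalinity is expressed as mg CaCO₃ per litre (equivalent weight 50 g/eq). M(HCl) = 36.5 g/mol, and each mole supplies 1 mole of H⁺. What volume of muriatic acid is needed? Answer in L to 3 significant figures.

Volume: 10,600 US gal × 3.785 L/gal = 40,121 L.
Alkalinity to neutralize: (248 − 87) = 161 mg/L as CaCO₃ × 40,121 L = 6459 g as CaCO₃.
Equivalents of H⁺ required: 6459 ÷ 50 g/eq = 129.2 eq = 129.2 mol HCl.
Mass of HCl: 129.2 × 36.5 = 4715 g.
Mass of 19.1% solution: 4715 / 0.191 = 24,690 g.
Volume: 24,690 g ÷ 1.16 g/mL = 21,280 mL.

21.3 L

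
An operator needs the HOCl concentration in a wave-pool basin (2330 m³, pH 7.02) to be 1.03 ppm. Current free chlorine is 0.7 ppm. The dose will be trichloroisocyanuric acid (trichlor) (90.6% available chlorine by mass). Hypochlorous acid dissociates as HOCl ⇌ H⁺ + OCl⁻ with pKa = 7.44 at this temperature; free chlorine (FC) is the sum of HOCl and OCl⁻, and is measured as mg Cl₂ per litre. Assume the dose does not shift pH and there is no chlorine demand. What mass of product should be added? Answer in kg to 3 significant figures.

1.86 kg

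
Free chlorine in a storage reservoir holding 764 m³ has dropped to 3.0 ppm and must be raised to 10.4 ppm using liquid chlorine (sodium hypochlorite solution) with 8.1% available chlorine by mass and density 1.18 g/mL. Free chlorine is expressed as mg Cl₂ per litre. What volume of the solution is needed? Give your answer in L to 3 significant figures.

59.2 L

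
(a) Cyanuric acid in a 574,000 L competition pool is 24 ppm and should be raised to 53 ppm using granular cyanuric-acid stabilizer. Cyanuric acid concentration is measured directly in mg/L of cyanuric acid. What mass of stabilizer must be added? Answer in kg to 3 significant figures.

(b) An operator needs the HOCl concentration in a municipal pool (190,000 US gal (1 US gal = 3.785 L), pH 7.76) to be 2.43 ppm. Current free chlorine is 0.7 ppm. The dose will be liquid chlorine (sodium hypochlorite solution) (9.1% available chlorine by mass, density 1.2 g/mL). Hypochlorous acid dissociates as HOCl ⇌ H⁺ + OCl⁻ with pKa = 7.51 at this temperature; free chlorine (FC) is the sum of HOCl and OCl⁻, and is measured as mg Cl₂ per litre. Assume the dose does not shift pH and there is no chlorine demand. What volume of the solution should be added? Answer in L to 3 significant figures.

(a) CYA to add: (53 − 24) = 29 mg/L × 574,000 L = 16,650 g cyanuric acid.

(b) Volume: 190,000 US gal × 3.785 L/gal = 719,150 L.
(b) [OCl⁻]/[HOCl] = 10^(pH − pKa) = 10^(7.76 − 7.51) = 1.778; fraction as HOCl = 1/(1 + 1.778) = 0.3599.
(b) Free chlorine required for 2.43 ppm HOCl: 2.43 / 0.3599 = 6.751 ppm.
(b) FC to add: 6.751 − 0.7 = 6.051 mg/L as Cl₂.
(b) Cl₂ equivalent: 6.051 mg/L × 719,150 L = 4352 g.
(b) Product at 9.1% available Cl: 4352 / 0.091 = 47,820 g.
(b) Volume: 47,820 g ÷ 1.2 g/mL = 39,850 mL.

(a) 16.6 kg; (b) 39.9 L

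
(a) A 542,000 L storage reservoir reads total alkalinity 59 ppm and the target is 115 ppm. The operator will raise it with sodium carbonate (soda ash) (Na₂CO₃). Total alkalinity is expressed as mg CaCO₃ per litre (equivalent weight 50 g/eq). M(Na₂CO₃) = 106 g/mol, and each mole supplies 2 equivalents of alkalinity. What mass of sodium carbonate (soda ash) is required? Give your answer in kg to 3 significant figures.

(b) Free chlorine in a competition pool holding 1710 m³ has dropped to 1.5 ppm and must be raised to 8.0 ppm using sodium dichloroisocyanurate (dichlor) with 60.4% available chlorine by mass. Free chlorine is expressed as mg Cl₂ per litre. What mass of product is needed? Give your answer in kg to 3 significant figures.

(a) 32.2 kg; (b) 18.4 kg

(a) Alkalinity to add: (115 − 59) = 56 mg/L as CaCO₃ × 542,000 L = 30,350 g as CaCO₃.
(a) Equivalents: 30,350 g ÷ 50 g/eq = 607 eq.
(a) Each mole of Na₂CO₃ supplies 2 eq, so 607 / 2 = 303.5 mol.
(a) Mass: 303.5 mol × 106 g/mol = 32,170 g.

(b) Volume: 1710 m³ = 1,710,000 L.
(b) Chlorine deficit: 8.0 − 1.5 = 6.5 ppm = 6.5 mg/L as Cl₂.
(b) Cl₂ equivalent needed: 6.5 mg/L × 1,710,000 L = 11,120,000 mg = 11,120 g.
(b) Product at 60.4% available chlorine: 11,120 / 0.604 = 18,400 g.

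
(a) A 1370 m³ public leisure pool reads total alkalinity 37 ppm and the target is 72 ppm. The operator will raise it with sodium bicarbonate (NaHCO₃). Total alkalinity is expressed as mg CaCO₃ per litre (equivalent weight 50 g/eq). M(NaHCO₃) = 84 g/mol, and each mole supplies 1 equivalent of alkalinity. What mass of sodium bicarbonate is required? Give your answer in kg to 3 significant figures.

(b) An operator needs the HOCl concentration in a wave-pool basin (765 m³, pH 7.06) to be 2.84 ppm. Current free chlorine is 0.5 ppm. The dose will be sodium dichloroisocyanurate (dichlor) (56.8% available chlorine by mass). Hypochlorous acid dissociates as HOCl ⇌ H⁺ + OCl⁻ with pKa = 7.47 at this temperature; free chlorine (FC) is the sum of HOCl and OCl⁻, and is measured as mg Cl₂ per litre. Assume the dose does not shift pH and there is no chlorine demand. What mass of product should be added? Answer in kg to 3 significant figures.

(a) Volume: 1370 m³ = 1,370,000 L.
(a) Alkalinity to add: (72 − 37) = 35 mg/L as CaCO₃ × 1,370,000 L = 47,950 g as CaCO₃.
(a) Equivalents: 47,950 g ÷ 50 g/eq = 959 eq.
(a) NaHCO₃ supplies 1 eq per mole → 959 mol.
(a) Mass: 959 mol × 84 g/mol = 80,560 g.

(b) Volume: 765 m³ = 765,000 L.
(b) [OCl⁻]/[HOCl] = 10^(pH − pKa) = 10^(7.06 − 7.47) = 0.389; fraction as HOCl = 1/(1 + 0.389) = 0.7199.
(b) Free chlorine required for 2.84 ppm HOCl: 2.84 / 0.7199 = 3.945 ppm.
(b) FC to add: 3.945 − 0.5 = 3.445 mg/L as Cl₂.
(b) Cl₂ equivalent: 3.445 mg/L × 765,000 L = 2635 g.
(b) Product at 56.8% available Cl: 2635 / 0.568 = 4640 g.

(a) 80.6 kg; (b) 4.64 kg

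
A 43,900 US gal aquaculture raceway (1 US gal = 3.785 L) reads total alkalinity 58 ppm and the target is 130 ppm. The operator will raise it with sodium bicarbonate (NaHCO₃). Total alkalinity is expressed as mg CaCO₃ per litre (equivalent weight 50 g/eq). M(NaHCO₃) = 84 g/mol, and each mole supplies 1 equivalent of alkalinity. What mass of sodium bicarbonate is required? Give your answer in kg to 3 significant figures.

20.1 kg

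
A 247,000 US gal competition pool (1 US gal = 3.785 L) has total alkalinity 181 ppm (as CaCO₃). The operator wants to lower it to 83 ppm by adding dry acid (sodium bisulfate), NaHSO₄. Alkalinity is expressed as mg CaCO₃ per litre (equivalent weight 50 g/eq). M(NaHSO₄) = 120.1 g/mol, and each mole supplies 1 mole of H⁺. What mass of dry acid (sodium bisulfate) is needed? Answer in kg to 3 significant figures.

220 kg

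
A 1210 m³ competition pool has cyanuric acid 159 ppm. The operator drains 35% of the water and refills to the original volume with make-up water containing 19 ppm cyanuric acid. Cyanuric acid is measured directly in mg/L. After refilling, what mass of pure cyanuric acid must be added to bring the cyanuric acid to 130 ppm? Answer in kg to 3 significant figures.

24.2 kg

Volume: 1210 m³ = 1,210,000 L.
After draining 35% and refilling: 159 × 0.65 + 19 × 0.35 = 110 ppm.
Deficit to target: 130 − 110 = 20 mg/L.
Mass: 20 mg/L × 1,210,000 L = 24,200 g cyanuric acid.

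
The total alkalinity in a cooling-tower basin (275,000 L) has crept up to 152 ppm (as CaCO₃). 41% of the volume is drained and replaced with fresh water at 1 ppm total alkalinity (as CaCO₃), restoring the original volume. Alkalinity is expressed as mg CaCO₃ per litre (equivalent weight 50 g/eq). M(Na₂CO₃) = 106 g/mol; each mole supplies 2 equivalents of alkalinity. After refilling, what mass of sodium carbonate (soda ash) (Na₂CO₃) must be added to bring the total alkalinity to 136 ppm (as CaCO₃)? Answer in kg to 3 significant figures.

13.4 kg

After draining 41% and refilling: 152 × 0.59 + 1 × 0.41 = 90.09 ppm.
Deficit to target: 136 − 90.09 = 45.91 mg/L.
As CaCO₃: 45.91 mg/L × 275,000 L = 12,630 g; ÷ 50 g/eq ÷ 2 = 126.3 mol Na₂CO₃.
Mass: 126.3 × 106 = 13,380 g.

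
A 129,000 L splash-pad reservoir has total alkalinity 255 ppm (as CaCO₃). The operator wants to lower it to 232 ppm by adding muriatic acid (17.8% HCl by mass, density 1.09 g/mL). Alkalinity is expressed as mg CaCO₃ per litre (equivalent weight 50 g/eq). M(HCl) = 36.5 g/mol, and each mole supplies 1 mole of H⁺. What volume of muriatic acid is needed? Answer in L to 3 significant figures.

Alkalinity to neutralize: (255 − 232) = 23 mg/L as CaCO₃ × 129,000 L = 2967 g as CaCO₃.
Equivalents of H⁺ required: 2967 ÷ 50 g/eq = 59.34 eq = 59.34 mol HCl.
Mass of HCl: 59.34 × 36.5 = 2166 g.
Mass of 17.8% solution: 2166 / 0.178 = 12,170 g.
Volume: 12,170 g ÷ 1.09 g/mL = 11,160 mL.

11.2 L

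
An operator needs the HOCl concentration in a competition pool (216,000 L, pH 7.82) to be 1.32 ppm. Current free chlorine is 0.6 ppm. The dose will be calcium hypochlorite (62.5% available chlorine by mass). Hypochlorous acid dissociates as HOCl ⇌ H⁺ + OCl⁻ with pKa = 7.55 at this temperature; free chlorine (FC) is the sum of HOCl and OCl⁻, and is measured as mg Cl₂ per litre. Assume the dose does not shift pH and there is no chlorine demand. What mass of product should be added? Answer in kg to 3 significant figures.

[OCl⁻]/[HOCl] = 10^(pH − pKa) = 10^(7.82 − 7.55) = 1.862; fraction as HOCl = 1/(1 + 1.862) = 0.3494.
Free chlorine required for 1.32 ppm HOCl: 1.32 / 0.3494 = 3.778 ppm.
FC to add: 3.778 − 0.6 = 3.178 mg/L as Cl₂.
Cl₂ equivalent: 3.178 mg/L × 216,000 L = 686.4 g.
Product at 62.5% available Cl: 686.4 / 0.625 = 1098 g.

1.10 kg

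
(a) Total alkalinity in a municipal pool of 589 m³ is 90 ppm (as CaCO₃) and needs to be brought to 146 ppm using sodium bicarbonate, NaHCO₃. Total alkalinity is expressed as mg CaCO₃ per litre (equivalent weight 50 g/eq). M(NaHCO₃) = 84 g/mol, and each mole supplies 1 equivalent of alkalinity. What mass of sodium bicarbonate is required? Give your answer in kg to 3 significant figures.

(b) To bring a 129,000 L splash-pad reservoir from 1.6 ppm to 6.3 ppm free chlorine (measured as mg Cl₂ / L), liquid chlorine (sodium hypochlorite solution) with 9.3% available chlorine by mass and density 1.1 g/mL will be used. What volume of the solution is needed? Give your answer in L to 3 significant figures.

(a) 55.4 kg; (b) 5.93 L

(a) Volume: 589 m³ = 589,000 L.
(a) Alkalinity to add: (146 − 90) = 56 mg/L as CaCO₃ × 589,000 L = 32,980 g as CaCO₃.
(a) Equivalents: 32,980 g ÷ 50 g/eq = 659.7 eq.
(a) NaHCO₃ supplies 1 eq per mole → 659.7 mol.
(a) Mass: 659.7 mol × 84 g/mol = 55,410 g.

(b) Chlorine deficit: 6.3 − 1.6 = 4.7 ppm = 4.7 mg/L as Cl₂.
(b) Cl₂ equivalent needed: 4.7 mg/L × 129,000 L = 606,300 mg = 606.3 g.
(b) Product at 9.3% available chlorine: 606.3 / 0.093 = 6519 g.
(b) Volume at density 1.1 g/mL: 6519 g ÷ 1.1 g/mL = 5927 mL.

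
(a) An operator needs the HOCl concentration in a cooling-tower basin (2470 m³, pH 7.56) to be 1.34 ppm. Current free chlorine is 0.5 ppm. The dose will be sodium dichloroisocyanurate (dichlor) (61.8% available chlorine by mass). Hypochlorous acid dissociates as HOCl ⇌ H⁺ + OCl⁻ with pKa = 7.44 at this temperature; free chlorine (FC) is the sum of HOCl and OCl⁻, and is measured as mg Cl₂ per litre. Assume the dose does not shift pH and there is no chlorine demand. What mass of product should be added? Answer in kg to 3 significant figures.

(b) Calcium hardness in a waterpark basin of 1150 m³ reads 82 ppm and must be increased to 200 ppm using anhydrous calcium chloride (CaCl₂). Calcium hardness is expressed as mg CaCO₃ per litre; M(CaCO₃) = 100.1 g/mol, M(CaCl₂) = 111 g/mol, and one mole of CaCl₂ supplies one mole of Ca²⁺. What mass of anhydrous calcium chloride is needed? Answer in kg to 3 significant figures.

(a) 10.4 kg; (b) 150 kg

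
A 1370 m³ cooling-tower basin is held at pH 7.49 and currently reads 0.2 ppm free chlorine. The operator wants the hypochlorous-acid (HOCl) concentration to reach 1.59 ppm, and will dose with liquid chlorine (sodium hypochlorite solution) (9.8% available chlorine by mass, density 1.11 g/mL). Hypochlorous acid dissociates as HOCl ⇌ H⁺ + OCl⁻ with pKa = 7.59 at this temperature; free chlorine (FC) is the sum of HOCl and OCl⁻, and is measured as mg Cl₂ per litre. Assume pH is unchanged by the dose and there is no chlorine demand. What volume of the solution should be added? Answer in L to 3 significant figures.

33.4 L

Volume: 1370 m³ = 1,370,000 L.
[OCl⁻]/[HOCl] = 10^(pH − pKa) = 10^(7.49 − 7.59) = 0.7943; fraction as HOCl = 1/(1 + 0.7943) = 0.5573.
Free chlorine required for 1.59 ppm HOCl: 1.59 / 0.5573 = 2.853 ppm.
FC to add: 2.853 − 0.2 = 2.653 mg/L as Cl₂.
Cl₂ equivalent: 2.653 mg/L × 1,370,000 L = 3635 g.
Product at 9.8% available Cl: 3635 / 0.098 = 37,090 g.
Volume: 37,090 g ÷ 1.11 g/mL = 33,410 mL.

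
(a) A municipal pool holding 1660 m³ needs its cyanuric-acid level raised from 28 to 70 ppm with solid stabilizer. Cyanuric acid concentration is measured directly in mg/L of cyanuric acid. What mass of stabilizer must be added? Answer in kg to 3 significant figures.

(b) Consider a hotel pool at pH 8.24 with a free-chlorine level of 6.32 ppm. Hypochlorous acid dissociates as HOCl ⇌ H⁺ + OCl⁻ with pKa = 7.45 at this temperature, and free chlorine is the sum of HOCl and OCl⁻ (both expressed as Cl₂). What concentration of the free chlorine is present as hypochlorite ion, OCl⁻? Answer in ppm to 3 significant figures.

(a) 69.7 kg; (b) 5.44 ppm

(a) Volume: 1660 m³ = 1,660,000 L.
(a) CYA to add: (70 − 28) = 42 mg/L × 1,660,000 L = 69,720 g cyanuric acid.

(b) [OCl⁻]/[HOCl] = 10^(pH − pKa) = 10^(8.24 − 7.45) = 10^0.79 = 6.166.
(b) Fraction as HOCl = 1 / (1 + 6.166) = 0.1395.
(b) OCl⁻ = (1 − 0.1395) × 6.32 ppm = 5.438 ppm.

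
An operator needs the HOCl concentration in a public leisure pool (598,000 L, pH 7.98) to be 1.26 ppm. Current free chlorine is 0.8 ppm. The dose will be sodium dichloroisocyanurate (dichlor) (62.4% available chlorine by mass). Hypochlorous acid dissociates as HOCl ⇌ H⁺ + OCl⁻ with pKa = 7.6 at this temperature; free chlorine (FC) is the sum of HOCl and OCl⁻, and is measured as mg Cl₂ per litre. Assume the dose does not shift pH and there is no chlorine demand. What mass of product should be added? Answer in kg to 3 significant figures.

[OCl⁻]/[HOCl] = 10^(pH − pKa) = 10^(7.98 − 7.6) = 2.399; fraction as HOCl = 1/(1 + 2.399) = 0.2942.
Free chlorine required for 1.26 ppm HOCl: 1.26 / 0.2942 = 4.283 ppm.
FC to add: 4.283 − 0.8 = 3.483 mg/L as Cl₂.
Cl₂ equivalent: 3.483 mg/L × 598,000 L = 2083 g.
Product at 62.4% available Cl: 2083 / 0.624 = 3337 g.

3.34 kg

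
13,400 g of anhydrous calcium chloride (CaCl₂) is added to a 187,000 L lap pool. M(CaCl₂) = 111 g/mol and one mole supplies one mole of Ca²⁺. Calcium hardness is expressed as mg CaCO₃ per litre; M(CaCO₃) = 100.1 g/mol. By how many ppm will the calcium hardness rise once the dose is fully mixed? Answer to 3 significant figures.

Moles of Ca²⁺: 13,400 g ÷ 111 g/mol = 120.7 mol.
As CaCO₃: 120.7 mol × 100.1 g/mol = 12,080 g.
Rise: 12,080 g / 187,000 L × 1000 = 64.62 mg/L.

64.6 ppm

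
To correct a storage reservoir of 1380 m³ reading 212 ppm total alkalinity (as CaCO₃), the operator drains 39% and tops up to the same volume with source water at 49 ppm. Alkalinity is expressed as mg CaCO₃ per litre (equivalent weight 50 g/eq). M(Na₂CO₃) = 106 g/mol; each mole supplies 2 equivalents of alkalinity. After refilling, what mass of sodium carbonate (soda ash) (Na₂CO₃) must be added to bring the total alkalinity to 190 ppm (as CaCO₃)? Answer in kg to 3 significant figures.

60.8 kg

Volume: 1380 m³ = 1,380,000 L.
After draining 39% and refilling: 212 × 0.61 + 49 × 0.39 = 148.43 ppm.
Deficit to target: 190 − 148.43 = 41.57 mg/L.
As CaCO₃: 41.57 mg/L × 1,380,000 L = 57,370 g; ÷ 50 g/eq ÷ 2 = 573.7 mol Na₂CO₃.
Mass: 573.7 × 106 = 60,810 g.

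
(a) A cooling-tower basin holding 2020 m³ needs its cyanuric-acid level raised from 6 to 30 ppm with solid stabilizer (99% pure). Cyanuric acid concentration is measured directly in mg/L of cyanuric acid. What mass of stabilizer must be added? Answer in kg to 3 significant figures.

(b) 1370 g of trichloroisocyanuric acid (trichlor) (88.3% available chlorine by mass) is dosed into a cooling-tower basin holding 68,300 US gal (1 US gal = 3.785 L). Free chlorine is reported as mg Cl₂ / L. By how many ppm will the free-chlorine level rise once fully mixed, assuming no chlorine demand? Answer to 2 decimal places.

(a) 49.0 kg; (b) 4.68 ppm

(a) Volume: 2020 m³ = 2,020,000 L.
(a) CYA to add: (30 − 6) = 24 mg/L × 2,020,000 L = 48,480 g cyanuric acid.
(a) At 99% purity: 48,480 / 0.99 = 48,970 g product.

(b) Volume: 68,300 US gal × 3.785 L/gal = 258,516 L.
(b) Available chlorine delivered: 1370 g × 0.883 = 1210 g as Cl₂.
(b) Concentration rise: 1210 g / 258,516 L = 4.679 mg/L = 4.68 ppm.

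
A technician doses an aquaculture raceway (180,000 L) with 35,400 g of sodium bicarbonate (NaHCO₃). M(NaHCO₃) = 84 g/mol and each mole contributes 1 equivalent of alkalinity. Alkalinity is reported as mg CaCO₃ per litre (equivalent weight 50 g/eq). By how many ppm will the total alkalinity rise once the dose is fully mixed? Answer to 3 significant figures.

Moles of NaHCO₃: 35,400 g ÷ 84 g/mol = 421.4 mol → 421.4 eq of alkalinity.
As CaCO₃: 421.4 eq × 50 g/eq = 21,070 g.
Rise: 21,070 g / 180,000 L × 1000 = 117.1 mg/L.

117 ppm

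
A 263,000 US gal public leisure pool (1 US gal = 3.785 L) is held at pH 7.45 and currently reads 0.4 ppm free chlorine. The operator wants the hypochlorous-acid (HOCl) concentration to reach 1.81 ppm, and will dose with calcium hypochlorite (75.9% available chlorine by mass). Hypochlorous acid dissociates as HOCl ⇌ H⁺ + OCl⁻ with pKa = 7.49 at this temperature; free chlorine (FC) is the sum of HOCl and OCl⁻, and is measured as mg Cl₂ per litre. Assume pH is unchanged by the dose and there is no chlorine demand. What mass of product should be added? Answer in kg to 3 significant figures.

4.01 kg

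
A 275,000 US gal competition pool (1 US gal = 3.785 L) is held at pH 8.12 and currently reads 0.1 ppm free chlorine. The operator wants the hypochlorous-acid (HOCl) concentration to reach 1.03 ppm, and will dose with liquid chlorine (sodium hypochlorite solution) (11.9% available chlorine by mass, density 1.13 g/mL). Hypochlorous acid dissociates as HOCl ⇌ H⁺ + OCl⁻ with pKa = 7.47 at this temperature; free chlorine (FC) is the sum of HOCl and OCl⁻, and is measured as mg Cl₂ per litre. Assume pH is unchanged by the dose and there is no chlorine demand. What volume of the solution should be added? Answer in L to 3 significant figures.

Volume: 275,000 US gal × 3.785 L/gal = 1,040,875 L.
[OCl⁻]/[HOCl] = 10^(pH − pKa) = 10^(8.12 − 7.47) = 4.467; fraction as HOCl = 1/(1 + 4.467) = 0.1829.
Free chlorine required for 1.03 ppm HOCl: 1.03 / 0.1829 = 5.631 ppm.
FC to add: 5.631 − 0.1 = 5.531 mg/L as Cl₂.
Cl₂ equivalent: 5.531 mg/L × 1,040,875 L = 5757 g.
Product at 11.9% available Cl: 5757 / 0.119 = 48,380 g.
Volume: 48,380 g ÷ 1.13 g/mL = 42,810 mL.

42.8 L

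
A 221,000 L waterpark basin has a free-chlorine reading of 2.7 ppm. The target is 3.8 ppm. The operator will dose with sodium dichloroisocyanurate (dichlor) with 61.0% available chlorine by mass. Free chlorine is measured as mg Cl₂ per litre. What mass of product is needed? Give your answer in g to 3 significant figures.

Chlorine deficit: 3.8 − 2.7 = 1.1 ppm = 1.1 mg/L as Cl₂.
Cl₂ equivalent needed: 1.1 mg/L × 221,000 L = 243,100 mg = 243.1 g.
Product at 61.0% available chlorine: 243.1 / 0.61 = 398.5 g.

399 g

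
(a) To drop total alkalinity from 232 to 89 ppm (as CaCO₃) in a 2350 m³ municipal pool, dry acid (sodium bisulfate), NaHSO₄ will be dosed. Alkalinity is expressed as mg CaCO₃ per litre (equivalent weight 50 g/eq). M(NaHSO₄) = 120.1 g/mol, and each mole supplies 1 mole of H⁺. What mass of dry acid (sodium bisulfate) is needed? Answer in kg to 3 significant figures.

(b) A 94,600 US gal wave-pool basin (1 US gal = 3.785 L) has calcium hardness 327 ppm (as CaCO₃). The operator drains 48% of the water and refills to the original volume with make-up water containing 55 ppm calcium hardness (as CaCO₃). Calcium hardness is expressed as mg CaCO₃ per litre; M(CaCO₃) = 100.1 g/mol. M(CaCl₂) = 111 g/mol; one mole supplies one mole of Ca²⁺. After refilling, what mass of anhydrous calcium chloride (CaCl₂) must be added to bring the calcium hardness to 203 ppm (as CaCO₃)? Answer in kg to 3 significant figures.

(a) 807 kg; (b) 2.60 kg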